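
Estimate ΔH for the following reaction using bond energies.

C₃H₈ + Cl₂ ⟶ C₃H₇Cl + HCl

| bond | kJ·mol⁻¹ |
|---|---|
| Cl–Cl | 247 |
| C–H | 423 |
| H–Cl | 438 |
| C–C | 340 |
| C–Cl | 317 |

ΔH ≈ −85 kJ

Bonds broken (reactants):
  C–C: 2 × 340 = 680
  C–H: 8 × 423 = 3384
  Cl–Cl: 1 × 247 = 247
  Σ(broken) = 4311 kJ
Bonds formed (products):
  C–C: 2 × 340 = 680
  C–Cl: 1 × 317 = 317
  C–H: 7 × 423 = 2961
  H–Cl: 1 × 438 = 438
  Σ(formed) = 4396 kJ
ΔH = Σ(broken) − Σ(formed) = 4311 − 4396 = −85 kJ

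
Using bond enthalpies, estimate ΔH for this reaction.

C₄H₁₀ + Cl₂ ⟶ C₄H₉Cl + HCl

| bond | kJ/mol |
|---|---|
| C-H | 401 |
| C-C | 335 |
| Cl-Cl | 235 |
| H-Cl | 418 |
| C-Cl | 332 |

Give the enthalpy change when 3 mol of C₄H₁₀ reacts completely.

Bonds broken (reactants):
  C-C: 3 × 335 = 1005
  C-H: 10 × 401 = 4010
  Cl-Cl: 1 × 235 = 235
  Σ(broken) = 5250 kJ
Bonds formed (products):
  C-C: 3 × 335 = 1005
  C-Cl: 1 × 332 = 332
  C-H: 9 × 401 = 3609
  H-Cl: 1 × 418 = 418
  Σ(formed) = 5364 kJ
ΔH = Σ(broken) − Σ(formed) = 5250 − 5364 = −114 kJ
For 3× the reaction as written: 3 × (−114) = −342 kJ

ΔH = −342 kJ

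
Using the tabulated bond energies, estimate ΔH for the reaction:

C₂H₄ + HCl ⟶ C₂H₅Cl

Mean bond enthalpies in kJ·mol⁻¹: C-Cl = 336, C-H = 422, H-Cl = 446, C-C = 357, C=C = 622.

Bonds broken (reactants):
  C-H: 4 × 422 = 1688
  C=C: 1 × 622 = 622
  H-Cl: 1 × 446 = 446
  Σ(broken) = 2756 kJ
Bonds formed (products):
  C-C: 1 × 357 = 357
  C-Cl: 1 × 336 = 336
  C-H: 5 × 422 = 2110
  Σ(formed) = 2803 kJ
ΔH = Σ(broken) − Σ(formed) = 2756 − 2803 = −47 kJ

ΔH ≈ −47 kJ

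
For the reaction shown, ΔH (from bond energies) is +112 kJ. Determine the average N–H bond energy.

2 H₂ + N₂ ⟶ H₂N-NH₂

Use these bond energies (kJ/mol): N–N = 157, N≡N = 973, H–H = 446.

D(N–H) ≈ 399 kJ/mol

Let D be the N–H bond energy.
Σ(broken) = 2×446 + 1×973 = 1865
Σ(formed) = 4×D + 1×157 = 157 + 4D
ΔH = Σ(broken) − Σ(formed) = (1865) − (157 + 4D) = +1708 − 4D
Setting this equal to +112 kJ gives 4D = 1596, so D = 399 kJ/mol.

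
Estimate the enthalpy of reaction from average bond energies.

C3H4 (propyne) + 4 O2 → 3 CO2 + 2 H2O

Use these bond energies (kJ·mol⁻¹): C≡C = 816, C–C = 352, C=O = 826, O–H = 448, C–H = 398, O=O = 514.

Bonds broken (reactants):
  C≡C: 1 × 816 = 816
  C–C: 1 × 352 = 352
  C–H: 4 × 398 = 1592
  O=O: 4 × 514 = 2056
  Σ(broken) = 4816 kJ
Bonds formed (products):
  C=O: 6 × 826 = 4956
  O–H: 4 × 448 = 1792
  Σ(formed) = 6748 kJ
ΔH = Σ(broken) − Σ(formed) = 4816 − 6748 = −1932 kJ

ΔH ≈ −1932 kJ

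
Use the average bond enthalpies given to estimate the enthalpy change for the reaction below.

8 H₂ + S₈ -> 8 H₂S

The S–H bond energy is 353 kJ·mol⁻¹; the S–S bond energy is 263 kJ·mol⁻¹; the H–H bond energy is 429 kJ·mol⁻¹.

ΔH ≈ −112 kJ

Bonds broken (reactants):
  H–H: 8 × 429 = 3432
  S–S: 8 × 263 = 2104
  Σ(broken) = 5536 kJ
Bonds formed (products):
  S–H: 16 × 353 = 5648
  Σ(formed) = 5648 kJ
ΔH = Σ(broken) − Σ(formed) = 5536 − 5648 = −112 kJ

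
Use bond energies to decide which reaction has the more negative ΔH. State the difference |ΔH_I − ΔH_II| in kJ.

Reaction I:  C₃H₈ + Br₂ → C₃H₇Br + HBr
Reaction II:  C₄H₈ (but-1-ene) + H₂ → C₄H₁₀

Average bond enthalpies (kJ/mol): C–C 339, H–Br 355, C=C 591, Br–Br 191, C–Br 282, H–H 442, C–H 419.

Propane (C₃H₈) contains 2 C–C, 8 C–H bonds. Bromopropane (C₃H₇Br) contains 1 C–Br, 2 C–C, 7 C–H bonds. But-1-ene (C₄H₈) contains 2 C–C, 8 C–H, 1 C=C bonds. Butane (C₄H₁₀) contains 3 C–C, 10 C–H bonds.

Reaction II, by 117 kJ

Reaction I:
  Bonds broken (reactants):
    Br–Br: 1 × 191 = 191
    C–C: 2 × 339 = 678
    C–H: 8 × 419 = 3352
    Σ(broken) = 4221 kJ
  Bonds formed (products):
    C–Br: 1 × 282 = 282
    C–C: 2 × 339 = 678
    C–H: 7 × 419 = 2933
    H–Br: 1 × 355 = 355
    Σ(formed) = 4248 kJ
  ΔH_I = 4221 − 4248 = −27 kJ
Reaction II:
  Bonds broken (reactants):
    C–C: 2 × 339 = 678
    C–H: 8 × 419 = 3352
    C=C: 1 × 591 = 591
    H–H: 1 × 442 = 442
    Σ(broken) = 5063 kJ
  Bonds formed (products):
    C–C: 3 × 339 = 1017
    C–H: 10 × 419 = 4190
    Σ(formed) = 5207 kJ
  ΔH_II = 5063 − 5207 = −144 kJ
ΔH_I − ΔH_II = +117 kJ, so reaction II has the more negative ΔH; |ΔH_I − ΔH_II| = 117 kJ.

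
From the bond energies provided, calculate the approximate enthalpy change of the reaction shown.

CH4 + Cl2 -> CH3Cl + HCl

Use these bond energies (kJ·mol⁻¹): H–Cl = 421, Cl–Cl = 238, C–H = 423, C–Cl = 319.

ΔH ≈ −79 kJ

Bonds broken (reactants):
  C–H: 4 × 423 = 1692
  Cl–Cl: 1 × 238 = 238
  Σ(broken) = 1930 kJ
Bonds formed (products):
  C–Cl: 1 × 319 = 319
  C–H: 3 × 423 = 1269
  H–Cl: 1 × 421 = 421
  Σ(formed) = 2009 kJ
ΔH = Σ(broken) − Σ(formed) = 1930 − 2009 = −79 kJ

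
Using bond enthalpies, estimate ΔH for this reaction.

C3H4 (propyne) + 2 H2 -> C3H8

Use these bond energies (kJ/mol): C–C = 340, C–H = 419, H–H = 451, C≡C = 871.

ΔH ≈ −243 kJ

Bonds broken (reactants):
  C≡C: 1 × 871 = 871
  C–C: 1 × 340 = 340
  C–H: 4 × 419 = 1676
  H–H: 2 × 451 = 902
  Σ(broken) = 3789 kJ
Bonds formed (products):
  C–C: 2 × 340 = 680
  C–H: 8 × 419 = 3352
  Σ(formed) = 4032 kJ
ΔH = Σ(broken) − Σ(formed) = 3789 − 4032 = −243 kJ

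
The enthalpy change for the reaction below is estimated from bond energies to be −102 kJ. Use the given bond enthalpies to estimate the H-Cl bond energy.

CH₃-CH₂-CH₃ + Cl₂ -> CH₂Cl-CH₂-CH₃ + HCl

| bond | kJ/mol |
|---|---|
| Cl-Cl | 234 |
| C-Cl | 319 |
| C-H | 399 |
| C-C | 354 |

D(H-Cl) ≈ 416 kJ/mol

Let D be the H-Cl bond energy.
Σ(broken) = 2×354 + 8×399 + 1×234 = 4134
Σ(formed) = 2×354 + 1×319 + 7×399 + 1×D = 3820 + D
ΔH = Σ(broken) − Σ(formed) = (4134) − (3820 + D) = +314 − D
Setting this equal to −102 kJ gives D = 416 kJ/mol.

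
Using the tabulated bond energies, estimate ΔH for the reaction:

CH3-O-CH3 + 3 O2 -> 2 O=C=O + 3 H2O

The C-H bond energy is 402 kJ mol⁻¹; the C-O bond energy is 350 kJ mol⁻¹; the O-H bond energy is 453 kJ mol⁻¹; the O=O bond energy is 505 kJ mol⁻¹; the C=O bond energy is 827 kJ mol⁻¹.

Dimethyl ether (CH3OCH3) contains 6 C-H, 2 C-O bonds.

Bonds broken (reactants):
  C-H: 6 × 402 = 2412
  C-O: 2 × 350 = 700
  O=O: 3 × 505 = 1515
  Σ(broken) = 4627 kJ
Bonds formed (products):
  C=O: 4 × 827 = 3308
  O-H: 6 × 453 = 2718
  Σ(formed) = 6026 kJ
ΔH = Σ(broken) − Σ(formed) = 4627 − 6026 = −1399 kJ

ΔH ≈ −1399 kJ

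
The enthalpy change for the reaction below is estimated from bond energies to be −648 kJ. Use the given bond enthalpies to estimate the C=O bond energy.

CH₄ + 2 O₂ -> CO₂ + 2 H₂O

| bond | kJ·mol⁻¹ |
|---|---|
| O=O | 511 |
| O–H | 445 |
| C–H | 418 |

D(C=O) ≈ 781 kJ/mol

Let D be the C=O bond energy.
Σ(broken) = 4×418 + 2×511 = 2694
Σ(formed) = 2×D + 4×445 = 1780 + 2D
ΔH = Σ(broken) − Σ(formed) = (2694) − (1780 + 2D) = +914 − 2D
Setting this equal to −648 kJ gives 2D = 1562, so D = 781 kJ/mol.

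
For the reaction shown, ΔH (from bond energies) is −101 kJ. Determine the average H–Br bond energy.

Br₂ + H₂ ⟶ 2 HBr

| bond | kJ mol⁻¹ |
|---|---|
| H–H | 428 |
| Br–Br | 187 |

Let D be the H–Br bond energy.
Σ(broken) = 1×187 + 1×428 = 615
Σ(formed) = 2×D = 2D
ΔH = Σ(broken) − Σ(formed) = (615) − (2D) = +615 − 2D
Setting this equal to −101 kJ gives 2D = 716, so D = 358 kJ/mol.

D(H–Br) ≈ 358 kJ/mol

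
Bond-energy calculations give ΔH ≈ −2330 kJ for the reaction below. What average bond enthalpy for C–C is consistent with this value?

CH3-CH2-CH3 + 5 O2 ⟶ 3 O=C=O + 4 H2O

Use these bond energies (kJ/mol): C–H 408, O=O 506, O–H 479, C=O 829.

Let D be the C–C bond energy.
Σ(broken) = 2×D + 8×408 + 5×506 = 5794 + 2D
Σ(formed) = 6×829 + 8×479 = 8806
ΔH = Σ(broken) − Σ(formed) = (5794 + 2D) − (8806) = −3012 + 2D
Setting this equal to −2330 kJ gives 2D = 682, so D = 341 kJ/mol.

D(C–C) ≈ 341 kJ/mol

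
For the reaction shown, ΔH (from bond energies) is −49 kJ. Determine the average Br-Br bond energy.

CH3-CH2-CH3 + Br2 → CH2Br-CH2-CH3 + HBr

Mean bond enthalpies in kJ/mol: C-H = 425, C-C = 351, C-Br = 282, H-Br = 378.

Let D be the Br-Br bond energy.
Σ(broken) = 1×D + 2×351 + 8×425 = 4102 + D
Σ(formed) = 1×282 + 2×351 + 7×425 + 1×378 = 4337
ΔH = Σ(broken) − Σ(formed) = (4102 + D) − (4337) = −235 + D
Setting this equal to −49 kJ gives D = 186 kJ/mol.

D(Br-Br) ≈ 186 kJ/mol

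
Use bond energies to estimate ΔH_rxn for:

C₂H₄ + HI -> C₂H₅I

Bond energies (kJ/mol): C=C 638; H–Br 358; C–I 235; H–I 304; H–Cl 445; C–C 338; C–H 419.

Bonds broken (reactants):
  C–H: 4 × 419 = 1676
  C=C: 1 × 638 = 638
  H–I: 1 × 304 = 304
  Σ(broken) = 2618 kJ
Bonds formed (products):
  C–C: 1 × 338 = 338
  C–H: 5 × 419 = 2095
  C–I: 1 × 235 = 235
  Σ(formed) = 2668 kJ
ΔH = Σ(broken) − Σ(formed) = 2618 − 2668 = −50 kJ

ΔH ≈ −50 kJ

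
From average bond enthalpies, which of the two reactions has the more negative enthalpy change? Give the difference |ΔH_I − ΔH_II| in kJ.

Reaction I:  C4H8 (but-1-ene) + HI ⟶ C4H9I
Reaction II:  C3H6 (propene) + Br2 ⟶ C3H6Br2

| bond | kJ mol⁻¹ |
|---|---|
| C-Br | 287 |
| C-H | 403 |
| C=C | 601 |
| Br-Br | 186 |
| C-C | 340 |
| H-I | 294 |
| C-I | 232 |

Reaction I:
  Bonds broken (reactants):
    C-C: 2 × 340 = 680
    C-H: 8 × 403 = 3224
    C=C: 1 × 601 = 601
    H-I: 1 × 294 = 294
    Σ(broken) = 4799 kJ
  Bonds formed (products):
    C-C: 3 × 340 = 1020
    C-H: 9 × 403 = 3627
    C-I: 1 × 232 = 232
    Σ(formed) = 4879 kJ
  ΔH_I = 4799 − 4879 = −80 kJ
Reaction II:
  Bonds broken (reactants):
    Br-Br: 1 × 186 = 186
    C-C: 1 × 340 = 340
    C-H: 6 × 403 = 2418
    C=C: 1 × 601 = 601
    Σ(broken) = 3545 kJ
  Bonds formed (products):
    C-Br: 2 × 287 = 574
    C-C: 2 × 340 = 680
    C-H: 6 × 403 = 2418
    Σ(formed) = 3672 kJ
  ΔH_II = 3545 − 3672 = −127 kJ
ΔH_I − ΔH_II = +47 kJ, so reaction II has the more negative ΔH; |ΔH_I − ΔH_II| = 47 kJ.

Reaction II, by 47 kJ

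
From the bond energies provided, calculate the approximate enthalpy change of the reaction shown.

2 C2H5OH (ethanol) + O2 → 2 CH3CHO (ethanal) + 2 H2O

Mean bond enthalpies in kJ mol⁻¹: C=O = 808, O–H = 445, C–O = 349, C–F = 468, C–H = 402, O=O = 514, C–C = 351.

Bonds broken (reactants):
  C–C: 2 × 351 = 702
  C–H: 10 × 402 = 4020
  C–O: 2 × 349 = 698
  O–H: 2 × 445 = 890
  O=O: 1 × 514 = 514
  Σ(broken) = 6824 kJ
Bonds formed (products):
  C–C: 2 × 351 = 702
  C–H: 8 × 402 = 3216
  C=O: 2 × 808 = 1616
  O–H: 4 × 445 = 1780
  Σ(formed) = 7314 kJ
ΔH = Σ(broken) − Σ(formed) = 6824 − 7314 = −490 kJ

ΔH ≈ −490 kJ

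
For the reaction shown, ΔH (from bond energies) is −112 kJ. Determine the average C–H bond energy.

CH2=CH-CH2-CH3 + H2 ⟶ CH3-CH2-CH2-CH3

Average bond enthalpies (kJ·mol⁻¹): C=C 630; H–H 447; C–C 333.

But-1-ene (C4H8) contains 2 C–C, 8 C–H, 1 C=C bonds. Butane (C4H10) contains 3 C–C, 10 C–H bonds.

D(C–H) ≈ 428 kJ/mol

Let D be the C–H bond energy.
Σ(broken) = 2×333 + 8×D + 1×630 + 1×447 = 1743 + 8D
Σ(formed) = 3×333 + 10×D = 999 + 10D
ΔH = Σ(broken) − Σ(formed) = (1743 + 8D) − (999 + 10D) = +744 − 2D
Setting this equal to −112 kJ gives 2D = 856, so D = 428 kJ/mol.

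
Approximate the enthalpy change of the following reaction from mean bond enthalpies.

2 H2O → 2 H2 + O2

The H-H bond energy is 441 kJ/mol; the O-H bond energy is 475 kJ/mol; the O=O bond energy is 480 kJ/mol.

Bonds broken (reactants):
  O-H: 4 × 475 = 1900
  Σ(broken) = 1900 kJ
Bonds formed (products):
  H-H: 2 × 441 = 882
  O=O: 1 × 480 = 480
  Σ(formed) = 1362 kJ
ΔH = Σ(broken) − Σ(formed) = 1900 − 1362 = +538 kJ

ΔH ≈ +538 kJ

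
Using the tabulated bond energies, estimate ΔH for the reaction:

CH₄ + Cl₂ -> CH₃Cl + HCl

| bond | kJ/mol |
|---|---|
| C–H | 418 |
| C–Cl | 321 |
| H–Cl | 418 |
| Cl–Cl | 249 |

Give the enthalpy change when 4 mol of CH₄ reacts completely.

ΔH = −288 kJ

Bonds broken (reactants):
  C–H: 4 × 418 = 1672
  Cl–Cl: 1 × 249 = 249
  Σ(broken) = 1921 kJ
Bonds formed (products):
  C–Cl: 1 × 321 = 321
  C–H: 3 × 418 = 1254
  H–Cl: 1 × 418 = 418
  Σ(formed) = 1993 kJ
ΔH = Σ(broken) − Σ(formed) = 1921 − 1993 = −72 kJ
For 4× the reaction as written: 4 × (−72) = −288 kJ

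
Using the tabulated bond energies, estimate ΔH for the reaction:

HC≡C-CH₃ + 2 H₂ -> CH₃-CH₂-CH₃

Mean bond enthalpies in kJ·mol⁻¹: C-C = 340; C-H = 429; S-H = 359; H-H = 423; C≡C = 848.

ΔH ≈ −362 kJ

Bonds broken (reactants):
  C≡C: 1 × 848 = 848
  C-C: 1 × 340 = 340
  C-H: 4 × 429 = 1716
  H-H: 2 × 423 = 846
  Σ(broken) = 3750 kJ
Bonds formed (products):
  C-C: 2 × 340 = 680
  C-H: 8 × 429 = 3432
  Σ(formed) = 4112 kJ
ΔH = Σ(broken) − Σ(formed) = 3750 − 4112 = −362 kJ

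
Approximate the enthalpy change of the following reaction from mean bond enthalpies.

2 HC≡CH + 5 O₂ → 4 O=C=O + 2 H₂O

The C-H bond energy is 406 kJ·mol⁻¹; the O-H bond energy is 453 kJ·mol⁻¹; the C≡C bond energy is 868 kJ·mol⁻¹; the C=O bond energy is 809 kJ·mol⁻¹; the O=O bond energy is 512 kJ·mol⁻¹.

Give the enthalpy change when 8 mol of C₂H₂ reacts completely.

ΔH = −9456 kJ

Bonds broken (reactants):
  C≡C: 2 × 868 = 1736
  C-H: 4 × 406 = 1624
  O=O: 5 × 512 = 2560
  Σ(broken) = 5920 kJ
Bonds formed (products):
  C=O: 8 × 809 = 6472
  O-H: 4 × 453 = 1812
  Σ(formed) = 8284 kJ
ΔH = Σ(broken) − Σ(formed) = 5920 − 8284 = −2364 kJ
For 4× the reaction as written: 4 × (−2364) = −9456 kJ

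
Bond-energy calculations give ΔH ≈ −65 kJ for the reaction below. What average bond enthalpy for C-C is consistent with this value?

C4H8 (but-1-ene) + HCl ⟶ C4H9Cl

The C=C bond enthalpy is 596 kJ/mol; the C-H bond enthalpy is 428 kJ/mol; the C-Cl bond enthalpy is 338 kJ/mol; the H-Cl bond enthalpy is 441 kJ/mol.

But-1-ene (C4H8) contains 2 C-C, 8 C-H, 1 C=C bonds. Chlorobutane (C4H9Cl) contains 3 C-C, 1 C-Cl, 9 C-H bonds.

Let D be the C-C bond energy.
Σ(broken) = 2×D + 8×428 + 1×596 + 1×441 = 4461 + 2D
Σ(formed) = 3×D + 1×338 + 9×428 = 4190 + 3D
ΔH = Σ(broken) − Σ(formed) = (4461 + 2D) − (4190 + 3D) = +271 − D
Setting this equal to −65 kJ gives D = 336 kJ/mol.

D(C-C) ≈ 336 kJ/mol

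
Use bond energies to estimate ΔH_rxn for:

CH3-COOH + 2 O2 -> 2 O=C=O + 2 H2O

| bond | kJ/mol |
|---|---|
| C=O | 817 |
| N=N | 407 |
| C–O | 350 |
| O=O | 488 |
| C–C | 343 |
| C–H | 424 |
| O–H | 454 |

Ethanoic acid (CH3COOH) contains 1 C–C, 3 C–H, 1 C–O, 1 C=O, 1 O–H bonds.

ΔH ≈ −872 kJ

Bonds broken (reactants):
  C–C: 1 × 343 = 343
  C–H: 3 × 424 = 1272
  C–O: 1 × 350 = 350
  C=O: 1 × 817 = 817
  O–H: 1 × 454 = 454
  O=O: 2 × 488 = 976
  Σ(broken) = 4212 kJ
Bonds formed (products):
  C=O: 4 × 817 = 3268
  O–H: 4 × 454 = 1816
  Σ(formed) = 5084 kJ
ΔH = Σ(broken) − Σ(formed) = 4212 − 5084 = −872 kJ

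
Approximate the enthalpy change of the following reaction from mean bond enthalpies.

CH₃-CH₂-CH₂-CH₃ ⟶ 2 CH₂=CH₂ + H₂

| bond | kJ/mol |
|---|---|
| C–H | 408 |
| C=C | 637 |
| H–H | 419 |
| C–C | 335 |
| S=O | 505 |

Bonds broken (reactants):
  C–C: 3 × 335 = 1005
  C–H: 10 × 408 = 4080
  Σ(broken) = 5085 kJ
Bonds formed (products):
  C–H: 8 × 408 = 3264
  C=C: 2 × 637 = 1274
  H–H: 1 × 419 = 419
  Σ(formed) = 4957 kJ
ΔH = Σ(broken) − Σ(formed) = 5085 − 4957 = +128 kJ

ΔH ≈ +128 kJ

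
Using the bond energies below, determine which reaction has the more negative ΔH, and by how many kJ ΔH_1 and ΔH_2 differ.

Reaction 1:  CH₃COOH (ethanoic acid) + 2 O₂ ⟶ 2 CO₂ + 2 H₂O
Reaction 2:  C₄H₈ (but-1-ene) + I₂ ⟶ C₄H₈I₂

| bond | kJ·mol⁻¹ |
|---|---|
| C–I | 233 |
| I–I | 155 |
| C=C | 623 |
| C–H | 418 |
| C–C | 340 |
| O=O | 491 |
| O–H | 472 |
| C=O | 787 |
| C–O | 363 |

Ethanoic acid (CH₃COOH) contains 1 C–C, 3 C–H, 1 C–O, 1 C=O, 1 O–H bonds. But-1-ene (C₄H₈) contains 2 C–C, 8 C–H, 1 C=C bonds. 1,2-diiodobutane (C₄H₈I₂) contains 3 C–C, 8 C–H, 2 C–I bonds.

Reaction 1:
  Bonds broken (reactants):
    C–C: 1 × 340 = 340
    C–H: 3 × 418 = 1254
    C–O: 1 × 363 = 363
    C=O: 1 × 787 = 787
    O–H: 1 × 472 = 472
    O=O: 2 × 491 = 982
    Σ(broken) = 4198 kJ
  Bonds formed (products):
    C=O: 4 × 787 = 3148
    O–H: 4 × 472 = 1888
    Σ(formed) = 5036 kJ
  ΔH_1 = 4198 − 5036 = −838 kJ
Reaction 2:
  Bonds broken (reactants):
    C–C: 2 × 340 = 680
    C–H: 8 × 418 = 3344
    C=C: 1 × 623 = 623
    I–I: 1 × 155 = 155
    Σ(broken) = 4802 kJ
  Bonds formed (products):
    C–C: 3 × 340 = 1020
    C–H: 8 × 418 = 3344
    C–I: 2 × 233 = 466
    Σ(formed) = 4830 kJ
  ΔH_2 = 4802 − 4830 = −28 kJ
ΔH_1 − ΔH_2 = −810 kJ, so reaction 1 has the more negative ΔH; |ΔH_1 − ΔH_2| = 810 kJ.

Reaction 1, by 810 kJ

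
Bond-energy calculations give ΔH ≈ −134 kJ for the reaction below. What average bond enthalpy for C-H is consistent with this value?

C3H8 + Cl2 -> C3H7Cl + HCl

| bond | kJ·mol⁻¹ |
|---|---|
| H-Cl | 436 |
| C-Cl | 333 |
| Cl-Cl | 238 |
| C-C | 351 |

D(C-H) ≈ 397 kJ/mol

Let D be the C-H bond energy.
Σ(broken) = 2×351 + 8×D + 1×238 = 940 + 8D
Σ(formed) = 2×351 + 1×333 + 7×D + 1×436 = 1471 + 7D
ΔH = Σ(broken) − Σ(formed) = (940 + 8D) − (1471 + 7D) = −531 + D
Setting this equal to −134 kJ gives D = 397 kJ/mol.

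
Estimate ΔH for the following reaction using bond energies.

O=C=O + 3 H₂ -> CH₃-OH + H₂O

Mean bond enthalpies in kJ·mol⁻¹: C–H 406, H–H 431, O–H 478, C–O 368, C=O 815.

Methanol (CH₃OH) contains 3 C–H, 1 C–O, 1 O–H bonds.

Bonds broken (reactants):
  C=O: 2 × 815 = 1630
  H–H: 3 × 431 = 1293
  Σ(broken) = 2923 kJ
Bonds formed (products):
  C–H: 3 × 406 = 1218
  C–O: 1 × 368 = 368
  O–H: 3 × 478 = 1434
  Σ(formed) = 3020 kJ
ΔH = Σ(broken) − Σ(formed) = 2923 − 3020 = −97 kJ

ΔH ≈ −97 kJ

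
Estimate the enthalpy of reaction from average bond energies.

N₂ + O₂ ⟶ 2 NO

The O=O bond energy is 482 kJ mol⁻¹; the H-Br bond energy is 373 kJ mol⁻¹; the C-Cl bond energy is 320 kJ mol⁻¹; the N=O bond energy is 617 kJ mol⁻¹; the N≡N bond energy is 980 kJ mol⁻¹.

ΔH ≈ +228 kJ

Bonds broken (reactants):
  N≡N: 1 × 980 = 980
  O=O: 1 × 482 = 482
  Σ(broken) = 1462 kJ
Bonds formed (products):
  N=O: 2 × 617 = 1234
  Σ(formed) = 1234 kJ
ΔH = Σ(broken) − Σ(formed) = 1462 − 1234 = +228 kJ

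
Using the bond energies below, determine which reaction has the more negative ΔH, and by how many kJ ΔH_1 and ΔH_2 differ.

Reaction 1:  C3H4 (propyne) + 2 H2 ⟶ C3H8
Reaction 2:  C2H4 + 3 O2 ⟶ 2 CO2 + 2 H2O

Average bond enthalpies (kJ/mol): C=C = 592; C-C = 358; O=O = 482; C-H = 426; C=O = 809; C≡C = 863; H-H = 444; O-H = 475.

Reaction 1:
  Bonds broken (reactants):
    C≡C: 1 × 863 = 863
    C-C: 1 × 358 = 358
    C-H: 4 × 426 = 1704
    H-H: 2 × 444 = 888
    Σ(broken) = 3813 kJ
  Bonds formed (products):
    C-C: 2 × 358 = 716
    C-H: 8 × 426 = 3408
    Σ(formed) = 4124 kJ
  ΔH_1 = 3813 − 4124 = −311 kJ
Reaction 2:
  Bonds broken (reactants):
    C-H: 4 × 426 = 1704
    C=C: 1 × 592 = 592
    O=O: 3 × 482 = 1446
    Σ(broken) = 3742 kJ
  Bonds formed (products):
    C=O: 4 × 809 = 3236
    O-H: 4 × 475 = 1900
    Σ(formed) = 5136 kJ
  ΔH_2 = 3742 − 5136 = −1394 kJ
ΔH_1 − ΔH_2 = +1083 kJ, so reaction 2 has the more negative ΔH; |ΔH_1 − ΔH_2| = 1083 kJ.

Reaction 2, by 1083 kJ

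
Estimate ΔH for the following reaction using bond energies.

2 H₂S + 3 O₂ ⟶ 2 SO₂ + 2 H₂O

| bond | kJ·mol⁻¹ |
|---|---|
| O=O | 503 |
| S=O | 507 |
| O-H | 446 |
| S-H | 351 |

ΔH ≈ −899 kJ

Bonds broken (reactants):
  O=O: 3 × 503 = 1509
  S-H: 4 × 351 = 1404
  Σ(broken) = 2913 kJ
Bonds formed (products):
  O-H: 4 × 446 = 1784
  S=O: 4 × 507 = 2028
  Σ(formed) = 3812 kJ
ΔH = Σ(broken) − Σ(formed) = 2913 − 3812 = −899 kJ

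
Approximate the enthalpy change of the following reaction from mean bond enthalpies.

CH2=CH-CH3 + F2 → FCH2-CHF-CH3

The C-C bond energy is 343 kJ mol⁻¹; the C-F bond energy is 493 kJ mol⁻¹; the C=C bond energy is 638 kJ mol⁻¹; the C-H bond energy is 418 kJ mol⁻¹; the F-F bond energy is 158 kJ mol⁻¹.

ΔH ≈ −533 kJ

Bonds broken (reactants):
  C-C: 1 × 343 = 343
  C-H: 6 × 418 = 2508
  C=C: 1 × 638 = 638
  F-F: 1 × 158 = 158
  Σ(broken) = 3647 kJ
Bonds formed (products):
  C-C: 2 × 343 = 686
  C-F: 2 × 493 = 986
  C-H: 6 × 418 = 2508
  Σ(formed) = 4180 kJ
ΔH = Σ(broken) − Σ(formed) = 3647 − 4180 = −533 kJ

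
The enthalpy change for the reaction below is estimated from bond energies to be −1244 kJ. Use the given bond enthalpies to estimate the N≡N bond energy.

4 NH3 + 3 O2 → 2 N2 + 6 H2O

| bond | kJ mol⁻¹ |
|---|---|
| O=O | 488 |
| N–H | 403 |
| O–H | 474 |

Let D be the N≡N bond energy.
Σ(broken) = 12×403 + 3×488 = 6300
Σ(formed) = 2×D + 12×474 = 5688 + 2D
ΔH = Σ(broken) − Σ(formed) = (6300) − (5688 + 2D) = +612 − 2D
Setting this equal to −1244 kJ gives 2D = 1856, so D = 928 kJ/mol.

D(N≡N) ≈ 928 kJ/mol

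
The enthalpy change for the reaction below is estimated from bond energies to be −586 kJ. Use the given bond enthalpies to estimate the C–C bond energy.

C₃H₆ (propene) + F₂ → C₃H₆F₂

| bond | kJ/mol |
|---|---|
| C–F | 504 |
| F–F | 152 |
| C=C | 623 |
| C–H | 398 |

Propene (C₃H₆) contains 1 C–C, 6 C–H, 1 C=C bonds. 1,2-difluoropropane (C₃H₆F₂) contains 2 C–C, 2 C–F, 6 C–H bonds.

D(C–C) ≈ 353 kJ/mol

Let D be the C–C bond energy.
Σ(broken) = 1×D + 6×398 + 1×623 + 1×152 = 3163 + D
Σ(formed) = 2×D + 2×504 + 6×398 = 3396 + 2D
ΔH = Σ(broken) − Σ(formed) = (3163 + D) − (3396 + 2D) = −233 − D
Setting this equal to −586 kJ gives D = 353 kJ/mol.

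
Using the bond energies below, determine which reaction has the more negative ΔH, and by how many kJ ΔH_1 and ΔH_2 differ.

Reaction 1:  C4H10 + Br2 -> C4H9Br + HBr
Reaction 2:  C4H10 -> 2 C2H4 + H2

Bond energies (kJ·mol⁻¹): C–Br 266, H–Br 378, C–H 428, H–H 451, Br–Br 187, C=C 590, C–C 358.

Reaction 1:
  Bonds broken (reactants):
    Br–Br: 1 × 187 = 187
    C–C: 3 × 358 = 1074
    C–H: 10 × 428 = 4280
    Σ(broken) = 5541 kJ
  Bonds formed (products):
    C–Br: 1 × 266 = 266
    C–C: 3 × 358 = 1074
    C–H: 9 × 428 = 3852
    H–Br: 1 × 378 = 378
    Σ(formed) = 5570 kJ
  ΔH_1 = 5541 − 5570 = −29 kJ
Reaction 2:
  Bonds broken (reactants):
    C–C: 3 × 358 = 1074
    C–H: 10 × 428 = 4280
    Σ(broken) = 5354 kJ
  Bonds formed (products):
    C–H: 8 × 428 = 3424
    C=C: 2 × 590 = 1180
    H–H: 1 × 451 = 451
    Σ(formed) = 5055 kJ
  ΔH_2 = 5354 − 5055 = +299 kJ
ΔH_1 − ΔH_2 = −328 kJ, so reaction 1 has the more negative ΔH; |ΔH_1 − ΔH_2| = 328 kJ.

Reaction 1, by 328 kJ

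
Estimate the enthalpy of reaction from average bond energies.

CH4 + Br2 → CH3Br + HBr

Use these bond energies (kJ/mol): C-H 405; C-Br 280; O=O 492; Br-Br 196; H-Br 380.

ΔH ≈ −59 kJ

Bonds broken (reactants):
  Br-Br: 1 × 196 = 196
  C-H: 4 × 405 = 1620
  Σ(broken) = 1816 kJ
Bonds formed (products):
  C-Br: 1 × 280 = 280
  C-H: 3 × 405 = 1215
  H-Br: 1 × 380 = 380
  Σ(formed) = 1875 kJ
ΔH = Σ(broken) − Σ(formed) = 1816 − 1875 = −59 kJ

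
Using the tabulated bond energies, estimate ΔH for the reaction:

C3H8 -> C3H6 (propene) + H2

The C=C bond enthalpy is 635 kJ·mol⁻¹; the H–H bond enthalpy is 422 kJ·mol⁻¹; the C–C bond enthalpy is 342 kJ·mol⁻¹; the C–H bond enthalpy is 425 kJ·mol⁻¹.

Bonds broken (reactants):
  C–C: 2 × 342 = 684
  C–H: 8 × 425 = 3400
  Σ(broken) = 4084 kJ
Bonds formed (products):
  C–C: 1 × 342 = 342
  C–H: 6 × 425 = 2550
  C=C: 1 × 635 = 635
  H–H: 1 × 422 = 422
  Σ(formed) = 3949 kJ
ΔH = Σ(broken) − Σ(formed) = 4084 − 3949 = +135 kJ

ΔH ≈ +135 kJ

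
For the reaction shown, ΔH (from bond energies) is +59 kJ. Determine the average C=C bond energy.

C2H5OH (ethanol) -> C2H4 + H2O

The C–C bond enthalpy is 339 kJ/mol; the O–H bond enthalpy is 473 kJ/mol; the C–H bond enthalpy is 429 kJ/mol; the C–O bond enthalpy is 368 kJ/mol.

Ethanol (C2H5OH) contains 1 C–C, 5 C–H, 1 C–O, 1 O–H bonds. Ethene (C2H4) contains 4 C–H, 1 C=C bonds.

D(C=C) ≈ 604 kJ/mol

Let D be the C=C bond energy.
Σ(broken) = 1×339 + 5×429 + 1×368 + 1×473 = 3325
Σ(formed) = 4×429 + 1×D + 2×473 = 2662 + D
ΔH = Σ(broken) − Σ(formed) = (3325) − (2662 + D) = +663 − D
Setting this equal to +59 kJ gives D = 604 kJ/mol.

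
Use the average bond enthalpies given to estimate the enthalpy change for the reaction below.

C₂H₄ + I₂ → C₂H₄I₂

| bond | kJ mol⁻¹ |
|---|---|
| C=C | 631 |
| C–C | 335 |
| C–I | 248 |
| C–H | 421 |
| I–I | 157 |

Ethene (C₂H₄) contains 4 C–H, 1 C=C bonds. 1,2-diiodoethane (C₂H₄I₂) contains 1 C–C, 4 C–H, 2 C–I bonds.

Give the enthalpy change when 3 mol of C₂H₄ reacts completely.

Bonds broken (reactants):
  C–H: 4 × 421 = 1684
  C=C: 1 × 631 = 631
  I–I: 1 × 157 = 157
  Σ(broken) = 2472 kJ
Bonds formed (products):
  C–C: 1 × 335 = 335
  C–H: 4 × 421 = 1684
  C–I: 2 × 248 = 496
  Σ(formed) = 2515 kJ
ΔH = Σ(broken) − Σ(formed) = 2472 − 2515 = −43 kJ
For 3× the reaction as written: 3 × (−43) = −129 kJ

ΔH = −129 kJ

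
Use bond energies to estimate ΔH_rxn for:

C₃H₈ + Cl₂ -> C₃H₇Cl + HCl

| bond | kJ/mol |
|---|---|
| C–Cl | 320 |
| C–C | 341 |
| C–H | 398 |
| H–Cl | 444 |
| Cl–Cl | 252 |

Bonds broken (reactants):
  C–C: 2 × 341 = 682
  C–H: 8 × 398 = 3184
  Cl–Cl: 1 × 252 = 252
  Σ(broken) = 4118 kJ
Bonds formed (products):
  C–C: 2 × 341 = 682
  C–Cl: 1 × 320 = 320
  C–H: 7 × 398 = 2786
  H–Cl: 1 × 444 = 444
  Σ(formed) = 4232 kJ
ΔH = Σ(broken) − Σ(formed) = 4118 − 4232 = −114 kJ

ΔH ≈ −114 kJ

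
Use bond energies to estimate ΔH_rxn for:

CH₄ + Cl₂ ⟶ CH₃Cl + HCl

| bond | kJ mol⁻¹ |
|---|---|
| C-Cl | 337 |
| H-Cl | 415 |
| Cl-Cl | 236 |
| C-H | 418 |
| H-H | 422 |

Bonds broken (reactants):
  C-H: 4 × 418 = 1672
  Cl-Cl: 1 × 236 = 236
  Σ(broken) = 1908 kJ
Bonds formed (products):
  C-Cl: 1 × 337 = 337
  C-H: 3 × 418 = 1254
  H-Cl: 1 × 415 = 415
  Σ(formed) = 2006 kJ
ΔH = Σ(broken) − Σ(formed) = 1908 − 2006 = −98 kJ

ΔH ≈ −98 kJ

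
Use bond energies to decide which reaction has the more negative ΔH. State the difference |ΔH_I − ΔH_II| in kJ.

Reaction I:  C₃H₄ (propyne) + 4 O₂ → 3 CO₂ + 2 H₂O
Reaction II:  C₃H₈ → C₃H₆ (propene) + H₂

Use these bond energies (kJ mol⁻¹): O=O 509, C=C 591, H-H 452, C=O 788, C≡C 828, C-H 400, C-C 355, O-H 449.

Reaction I:
  Bonds broken (reactants):
    C≡C: 1 × 828 = 828
    C-C: 1 × 355 = 355
    C-H: 4 × 400 = 1600
    O=O: 4 × 509 = 2036
    Σ(broken) = 4819 kJ
  Bonds formed (products):
    C=O: 6 × 788 = 4728
    O-H: 4 × 449 = 1796
    Σ(formed) = 6524 kJ
  ΔH_I = 4819 − 6524 = −1705 kJ
Reaction II:
  Bonds broken (reactants):
    C-C: 2 × 355 = 710
    C-H: 8 × 400 = 3200
    Σ(broken) = 3910 kJ
  Bonds formed (products):
    C-C: 1 × 355 = 355
    C-H: 6 × 400 = 2400
    C=C: 1 × 591 = 591
    H-H: 1 × 452 = 452
    Σ(formed) = 3798 kJ
  ΔH_II = 3910 − 3798 = +112 kJ
ΔH_I − ΔH_II = −1817 kJ, so reaction I has the more negative ΔH; |ΔH_I − ΔH_II| = 1817 kJ.

Reaction I, by 1817 kJ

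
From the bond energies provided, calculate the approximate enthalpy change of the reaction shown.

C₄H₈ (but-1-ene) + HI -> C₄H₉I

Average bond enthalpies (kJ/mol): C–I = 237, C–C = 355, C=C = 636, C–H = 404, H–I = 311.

ΔH ≈ −49 kJ

Bonds broken (reactants):
  C–C: 2 × 355 = 710
  C–H: 8 × 404 = 3232
  C=C: 1 × 636 = 636
  H–I: 1 × 311 = 311
  Σ(broken) = 4889 kJ
Bonds formed (products):
  C–C: 3 × 355 = 1065
  C–H: 9 × 404 = 3636
  C–I: 1 × 237 = 237
  Σ(formed) = 4938 kJ
ΔH = Σ(broken) − Σ(formed) = 4889 − 4938 = −49 kJ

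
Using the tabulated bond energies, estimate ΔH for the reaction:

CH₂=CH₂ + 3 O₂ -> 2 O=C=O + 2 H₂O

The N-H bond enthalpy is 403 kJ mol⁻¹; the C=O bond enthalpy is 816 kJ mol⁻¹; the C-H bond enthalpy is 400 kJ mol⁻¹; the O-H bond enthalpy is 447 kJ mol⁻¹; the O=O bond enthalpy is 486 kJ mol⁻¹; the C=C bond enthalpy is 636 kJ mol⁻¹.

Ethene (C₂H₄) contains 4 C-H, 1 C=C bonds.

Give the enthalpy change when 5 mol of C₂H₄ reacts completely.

ΔH = −6790 kJ

Bonds broken (reactants):
  C-H: 4 × 400 = 1600
  C=C: 1 × 636 = 636
  O=O: 3 × 486 = 1458
  Σ(broken) = 3694 kJ
Bonds formed (products):
  C=O: 4 × 816 = 3264
  O-H: 4 × 447 = 1788
  Σ(formed) = 5052 kJ
ΔH = Σ(broken) − Σ(formed) = 3694 − 5052 = −1358 kJ
For 5× the reaction as written: 5 × (−1358) = −6790 kJ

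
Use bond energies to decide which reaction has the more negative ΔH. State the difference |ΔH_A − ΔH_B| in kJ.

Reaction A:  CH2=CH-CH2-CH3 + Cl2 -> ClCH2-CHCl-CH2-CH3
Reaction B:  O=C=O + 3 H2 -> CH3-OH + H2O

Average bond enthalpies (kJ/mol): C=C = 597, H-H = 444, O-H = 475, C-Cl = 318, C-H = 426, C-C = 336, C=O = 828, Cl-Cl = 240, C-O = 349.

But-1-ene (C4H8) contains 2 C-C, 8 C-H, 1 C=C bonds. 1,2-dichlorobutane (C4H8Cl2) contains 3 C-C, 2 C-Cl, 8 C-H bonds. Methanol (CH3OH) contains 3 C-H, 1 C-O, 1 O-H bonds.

Reaction A:
  Bonds broken (reactants):
    C-C: 2 × 336 = 672
    C-H: 8 × 426 = 3408
    C=C: 1 × 597 = 597
    Cl-Cl: 1 × 240 = 240
    Σ(broken) = 4917 kJ
  Bonds formed (products):
    C-C: 3 × 336 = 1008
    C-Cl: 2 × 318 = 636
    C-H: 8 × 426 = 3408
    Σ(formed) = 5052 kJ
  ΔH_A = 4917 − 5052 = −135 kJ
Reaction B:
  Bonds broken (reactants):
    C=O: 2 × 828 = 1656
    H-H: 3 × 444 = 1332
    Σ(broken) = 2988 kJ
  Bonds formed (products):
    C-H: 3 × 426 = 1278
    C-O: 1 × 349 = 349
    O-H: 3 × 475 = 1425
    Σ(formed) = 3052 kJ
  ΔH_B = 2988 − 3052 = −64 kJ
ΔH_A − ΔH_B = −71 kJ, so reaction A has the more negative ΔH; |ΔH_A − ΔH_B| = 71 kJ.

Reaction A, by 71 kJ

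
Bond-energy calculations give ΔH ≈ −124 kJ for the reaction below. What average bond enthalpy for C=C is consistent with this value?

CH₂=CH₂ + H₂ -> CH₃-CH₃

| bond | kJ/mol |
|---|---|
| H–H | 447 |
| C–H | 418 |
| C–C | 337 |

D(C=C) ≈ 602 kJ/mol

Let D be the C=C bond energy.
Σ(broken) = 4×418 + 1×D + 1×447 = 2119 + D
Σ(formed) = 1×337 + 6×418 = 2845
ΔH = Σ(broken) − Σ(formed) = (2119 + D) − (2845) = −726 + D
Setting this equal to −124 kJ gives D = 602 kJ/mol.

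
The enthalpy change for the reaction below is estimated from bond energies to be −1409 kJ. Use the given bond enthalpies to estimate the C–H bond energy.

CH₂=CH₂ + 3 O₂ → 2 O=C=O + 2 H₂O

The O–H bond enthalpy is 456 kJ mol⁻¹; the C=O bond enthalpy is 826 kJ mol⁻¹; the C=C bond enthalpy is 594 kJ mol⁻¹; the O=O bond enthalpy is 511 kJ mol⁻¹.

Let D be the C–H bond energy.
Σ(broken) = 4×D + 1×594 + 3×511 = 2127 + 4D
Σ(formed) = 4×826 + 4×456 = 5128
ΔH = Σ(broken) − Σ(formed) = (2127 + 4D) − (5128) = −3001 + 4D
Setting this equal to −1409 kJ gives 4D = 1592, so D = 398 kJ/mol.

D(C–H) ≈ 398 kJ/mol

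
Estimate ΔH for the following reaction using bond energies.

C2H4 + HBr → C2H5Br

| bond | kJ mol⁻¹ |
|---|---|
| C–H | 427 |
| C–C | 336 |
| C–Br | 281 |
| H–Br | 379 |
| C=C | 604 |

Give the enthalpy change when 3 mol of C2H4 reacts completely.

Bonds broken (reactants):
  C–H: 4 × 427 = 1708
  C=C: 1 × 604 = 604
  H–Br: 1 × 379 = 379
  Σ(broken) = 2691 kJ
Bonds formed (products):
  C–Br: 1 × 281 = 281
  C–C: 1 × 336 = 336
  C–H: 5 × 427 = 2135
  Σ(formed) = 2752 kJ
ΔH = Σ(broken) − Σ(formed) = 2691 − 2752 = −61 kJ
For 3× the reaction as written: 3 × (−61) = −183 kJ

ΔH = −183 kJ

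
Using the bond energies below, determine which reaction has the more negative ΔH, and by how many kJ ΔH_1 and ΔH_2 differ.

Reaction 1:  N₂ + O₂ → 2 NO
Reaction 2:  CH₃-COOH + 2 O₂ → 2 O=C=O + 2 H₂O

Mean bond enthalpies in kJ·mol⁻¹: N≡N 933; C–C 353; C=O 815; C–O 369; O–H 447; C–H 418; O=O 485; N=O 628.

Reaction 1:
  Bonds broken (reactants):
    N≡N: 1 × 933 = 933
    O=O: 1 × 485 = 485
    Σ(broken) = 1418 kJ
  Bonds formed (products):
    N=O: 2 × 628 = 1256
    Σ(formed) = 1256 kJ
  ΔH_1 = 1418 − 1256 = +162 kJ
Reaction 2:
  Bonds broken (reactants):
    C–C: 1 × 353 = 353
    C–H: 3 × 418 = 1254
    C–O: 1 × 369 = 369
    C=O: 1 × 815 = 815
    O–H: 1 × 447 = 447
    O=O: 2 × 485 = 970
    Σ(broken) = 4208 kJ
  Bonds formed (products):
    C=O: 4 × 815 = 3260
    O–H: 4 × 447 = 1788
    Σ(formed) = 5048 kJ
  ΔH_2 = 4208 − 5048 = −840 kJ
ΔH_1 − ΔH_2 = +1002 kJ, so reaction 2 has the more negative ΔH; |ΔH_1 − ΔH_2| = 1002 kJ.

Reaction 2, by 1002 kJ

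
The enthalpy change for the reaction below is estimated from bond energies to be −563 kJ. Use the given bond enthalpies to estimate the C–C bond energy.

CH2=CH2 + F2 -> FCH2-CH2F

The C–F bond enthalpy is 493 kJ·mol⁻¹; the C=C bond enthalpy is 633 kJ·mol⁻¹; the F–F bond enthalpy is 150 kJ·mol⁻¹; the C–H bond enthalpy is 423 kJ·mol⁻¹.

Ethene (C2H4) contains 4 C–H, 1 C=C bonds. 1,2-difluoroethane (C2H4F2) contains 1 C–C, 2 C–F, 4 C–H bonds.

D(C–C) ≈ 360 kJ/mol

Let D be the C–C bond energy.
Σ(broken) = 4×423 + 1×633 + 1×150 = 2475
Σ(formed) = 1×D + 2×493 + 4×423 = 2678 + D
ΔH = Σ(broken) − Σ(formed) = (2475) − (2678 + D) = −203 − D
Setting this equal to −563 kJ gives D = 360 kJ/mol.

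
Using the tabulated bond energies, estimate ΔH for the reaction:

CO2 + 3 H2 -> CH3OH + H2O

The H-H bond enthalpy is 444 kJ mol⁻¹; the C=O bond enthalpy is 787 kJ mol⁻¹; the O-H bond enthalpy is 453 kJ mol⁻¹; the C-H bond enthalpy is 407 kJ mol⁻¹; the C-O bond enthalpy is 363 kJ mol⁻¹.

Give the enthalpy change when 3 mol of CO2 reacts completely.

Bonds broken (reactants):
  C=O: 2 × 787 = 1574
  H-H: 3 × 444 = 1332
  Σ(broken) = 2906 kJ
Bonds formed (products):
  C-H: 3 × 407 = 1221
  C-O: 1 × 363 = 363
  O-H: 3 × 453 = 1359
  Σ(formed) = 2943 kJ
ΔH = Σ(broken) − Σ(formed) = 2906 − 2943 = −37 kJ
For 3× the reaction as written: 3 × (−37) = −111 kJ

ΔH = −111 kJ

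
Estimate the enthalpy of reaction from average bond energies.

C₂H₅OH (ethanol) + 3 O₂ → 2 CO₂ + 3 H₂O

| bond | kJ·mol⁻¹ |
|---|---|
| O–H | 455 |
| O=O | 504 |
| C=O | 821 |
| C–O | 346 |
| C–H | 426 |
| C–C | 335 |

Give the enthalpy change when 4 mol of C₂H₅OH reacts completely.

ΔH = −4944 kJ

Bonds broken (reactants):
  C–C: 1 × 335 = 335
  C–H: 5 × 426 = 2130
  C–O: 1 × 346 = 346
  O–H: 1 × 455 = 455
  O=O: 3 × 504 = 1512
  Σ(broken) = 4778 kJ
Bonds formed (products):
  C=O: 4 × 821 = 3284
  O–H: 6 × 455 = 2730
  Σ(formed) = 6014 kJ
ΔH = Σ(broken) − Σ(formed) = 4778 − 6014 = −1236 kJ
For 4× the reaction as written: 4 × (−1236) = −4944 kJ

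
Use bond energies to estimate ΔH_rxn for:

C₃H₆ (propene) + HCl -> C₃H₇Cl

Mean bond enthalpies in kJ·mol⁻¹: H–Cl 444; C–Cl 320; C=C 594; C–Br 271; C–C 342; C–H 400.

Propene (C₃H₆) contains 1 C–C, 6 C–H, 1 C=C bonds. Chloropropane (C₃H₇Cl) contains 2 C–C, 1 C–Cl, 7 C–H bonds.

ΔH ≈ −24 kJ

Bonds broken (reactants):
  C–C: 1 × 342 = 342
  C–H: 6 × 400 = 2400
  C=C: 1 × 594 = 594
  H–Cl: 1 × 444 = 444
  Σ(broken) = 3780 kJ
Bonds formed (products):
  C–C: 2 × 342 = 684
  C–Cl: 1 × 320 = 320
  C–H: 7 × 400 = 2800
  Σ(formed) = 3804 kJ
ΔH = Σ(broken) − Σ(formed) = 3780 − 3804 = −24 kJ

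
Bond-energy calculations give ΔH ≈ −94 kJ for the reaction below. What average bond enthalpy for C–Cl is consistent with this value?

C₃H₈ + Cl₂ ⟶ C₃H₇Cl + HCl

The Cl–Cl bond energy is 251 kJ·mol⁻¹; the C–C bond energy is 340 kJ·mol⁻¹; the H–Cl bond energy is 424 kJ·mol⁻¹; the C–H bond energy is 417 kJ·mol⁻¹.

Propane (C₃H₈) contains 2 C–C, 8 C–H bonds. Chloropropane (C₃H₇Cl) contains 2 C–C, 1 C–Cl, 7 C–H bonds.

Let D be the C–Cl bond energy.
Σ(broken) = 2×340 + 8×417 + 1×251 = 4267
Σ(formed) = 2×340 + 1×D + 7×417 + 1×424 = 4023 + D
ΔH = Σ(broken) − Σ(formed) = (4267) − (4023 + D) = +244 − D
Setting this equal to −94 kJ gives D = 338 kJ/mol.

D(C–Cl) ≈ 338 kJ/mol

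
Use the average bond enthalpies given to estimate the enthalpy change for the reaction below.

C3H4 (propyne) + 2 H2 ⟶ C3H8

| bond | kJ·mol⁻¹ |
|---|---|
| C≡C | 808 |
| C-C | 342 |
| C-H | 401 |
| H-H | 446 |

ΔH ≈ −246 kJ

Bonds broken (reactants):
  C≡C: 1 × 808 = 808
  C-C: 1 × 342 = 342
  C-H: 4 × 401 = 1604
  H-H: 2 × 446 = 892
  Σ(broken) = 3646 kJ
Bonds formed (products):
  C-C: 2 × 342 = 684
  C-H: 8 × 401 = 3208
  Σ(formed) = 3892 kJ
ΔH = Σ(broken) − Σ(formed) = 3646 − 3892 = −246 kJ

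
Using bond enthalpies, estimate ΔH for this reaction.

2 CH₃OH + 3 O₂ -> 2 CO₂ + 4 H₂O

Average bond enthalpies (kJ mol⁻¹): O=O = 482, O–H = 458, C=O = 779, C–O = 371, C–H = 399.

ΔH ≈ −1282 kJ

Bonds broken (reactants):
  C–H: 6 × 399 = 2394
  C–O: 2 × 371 = 742
  O–H: 2 × 458 = 916
  O=O: 3 × 482 = 1446
  Σ(broken) = 5498 kJ
Bonds formed (products):
  C=O: 4 × 779 = 3116
  O–H: 8 × 458 = 3664
  Σ(formed) = 6780 kJ
ΔH = Σ(broken) − Σ(formed) = 5498 − 6780 = −1282 kJ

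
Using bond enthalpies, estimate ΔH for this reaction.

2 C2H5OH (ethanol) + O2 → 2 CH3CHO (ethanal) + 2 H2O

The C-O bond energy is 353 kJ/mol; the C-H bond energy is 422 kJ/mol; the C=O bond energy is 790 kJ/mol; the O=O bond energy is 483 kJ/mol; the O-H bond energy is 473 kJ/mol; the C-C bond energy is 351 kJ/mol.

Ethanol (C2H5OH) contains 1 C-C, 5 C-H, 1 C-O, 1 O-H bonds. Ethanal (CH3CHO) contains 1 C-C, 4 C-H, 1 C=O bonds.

Bonds broken (reactants):
  C-C: 2 × 351 = 702
  C-H: 10 × 422 = 4220
  C-O: 2 × 353 = 706
  O-H: 2 × 473 = 946
  O=O: 1 × 483 = 483
  Σ(broken) = 7057 kJ
Bonds formed (products):
  C-C: 2 × 351 = 702
  C-H: 8 × 422 = 3376
  C=O: 2 × 790 = 1580
  O-H: 4 × 473 = 1892
  Σ(formed) = 7550 kJ
ΔH = Σ(broken) − Σ(formed) = 7057 − 7550 = −493 kJ

ΔH ≈ −493 kJ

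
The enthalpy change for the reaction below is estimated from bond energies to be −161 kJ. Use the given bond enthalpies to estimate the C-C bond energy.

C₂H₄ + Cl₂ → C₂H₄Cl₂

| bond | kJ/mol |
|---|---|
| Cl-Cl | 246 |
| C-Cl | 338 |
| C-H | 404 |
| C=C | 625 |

D(C-C) ≈ 356 kJ/mol

Let D be the C-C bond energy.
Σ(broken) = 4×404 + 1×625 + 1×246 = 2487
Σ(formed) = 1×D + 2×338 + 4×404 = 2292 + D
ΔH = Σ(broken) − Σ(formed) = (2487) − (2292 + D) = +195 − D
Setting this equal to −161 kJ gives D = 356 kJ/mol.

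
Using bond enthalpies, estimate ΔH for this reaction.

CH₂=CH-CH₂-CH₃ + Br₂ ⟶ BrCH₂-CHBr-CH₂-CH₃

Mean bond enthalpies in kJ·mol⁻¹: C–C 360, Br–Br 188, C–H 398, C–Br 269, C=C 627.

ΔH ≈ −83 kJ

Bonds broken (reactants):
  Br–Br: 1 × 188 = 188
  C–C: 2 × 360 = 720
  C–H: 8 × 398 = 3184
  C=C: 1 × 627 = 627
  Σ(broken) = 4719 kJ
Bonds formed (products):
  C–Br: 2 × 269 = 538
  C–C: 3 × 360 = 1080
  C–H: 8 × 398 = 3184
  Σ(formed) = 4802 kJ
ΔH = Σ(broken) − Σ(formed) = 4719 − 4802 = −83 kJ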